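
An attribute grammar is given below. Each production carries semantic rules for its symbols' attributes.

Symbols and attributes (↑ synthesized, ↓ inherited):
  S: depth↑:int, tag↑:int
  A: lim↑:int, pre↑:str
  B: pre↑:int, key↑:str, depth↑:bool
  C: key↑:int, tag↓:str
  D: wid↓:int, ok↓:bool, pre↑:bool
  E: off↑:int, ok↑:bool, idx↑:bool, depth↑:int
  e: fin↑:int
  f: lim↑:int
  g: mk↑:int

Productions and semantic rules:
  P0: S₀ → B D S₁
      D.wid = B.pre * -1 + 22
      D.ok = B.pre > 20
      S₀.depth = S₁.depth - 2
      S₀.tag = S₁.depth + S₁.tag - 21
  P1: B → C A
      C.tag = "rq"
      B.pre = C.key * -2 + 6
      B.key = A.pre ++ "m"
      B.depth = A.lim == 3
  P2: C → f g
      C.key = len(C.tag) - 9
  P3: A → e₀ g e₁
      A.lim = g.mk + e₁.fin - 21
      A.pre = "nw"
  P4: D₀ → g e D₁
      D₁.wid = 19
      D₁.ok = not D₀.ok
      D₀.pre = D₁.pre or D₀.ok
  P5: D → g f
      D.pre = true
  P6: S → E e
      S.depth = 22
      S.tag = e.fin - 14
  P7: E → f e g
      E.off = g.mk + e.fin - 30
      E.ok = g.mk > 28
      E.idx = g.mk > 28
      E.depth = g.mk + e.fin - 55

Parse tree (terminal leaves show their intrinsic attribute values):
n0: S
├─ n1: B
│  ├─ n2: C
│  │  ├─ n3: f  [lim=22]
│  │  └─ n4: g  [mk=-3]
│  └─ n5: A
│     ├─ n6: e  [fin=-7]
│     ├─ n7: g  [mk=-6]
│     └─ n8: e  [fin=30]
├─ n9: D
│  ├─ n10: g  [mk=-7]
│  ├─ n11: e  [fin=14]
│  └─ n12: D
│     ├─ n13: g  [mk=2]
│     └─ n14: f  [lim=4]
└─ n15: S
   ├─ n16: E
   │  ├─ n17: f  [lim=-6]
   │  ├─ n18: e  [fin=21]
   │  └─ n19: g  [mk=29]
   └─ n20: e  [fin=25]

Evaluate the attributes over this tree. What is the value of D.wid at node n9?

1. n2.tag = "rq"  ["rq"]
2. n3.lim = 22  [terminal]
3. n4.mk = -3  [terminal]
4. n2.key = -7  [len(C.tag) - 9]
5. n6.fin = -7  [terminal]
6. n7.mk = -6  [terminal]
7. n8.fin = 30  [terminal]
8. n5.lim = 3  [g.mk + e₁.fin - 21]
9. n5.pre = "nw"  ["nw"]
10. n1.pre = 20  [C.key * -2 + 6]
11. n1.key = "nwm"  [A.pre ++ "m"]
12. n1.depth = true  [A.lim == 3]
13. n9.wid = 2  [B.pre * -1 + 22]
14. n9.ok = false  [B.pre > 20]
15. n10.mk = -7  [terminal]
16. n11.fin = 14  [terminal]
17. n12.wid = 19  [19]
18. n12.ok = true  [not D₀.ok]
19. n13.mk = 2  [terminal]
20. n14.lim = 4  [terminal]
21. n12.pre = true  [true]
22. n9.pre = true  [D₁.pre or D₀.ok]
23. n17.lim = -6  [terminal]
24. n18.fin = 21  [terminal]
25. n19.mk = 29  [terminal]
26. n16.off = 20  [g.mk + e.fin - 30]
27. n16.ok = true  [g.mk > 28]
28. n16.idx = true  [g.mk > 28]
29. n16.depth = -5  [g.mk + e.fin - 55]
30. n20.fin = 25  [terminal]
31. n15.depth = 22  [22]
32. n15.tag = 11  [e.fin - 14]
33. n0.depth = 20  [S₁.depth - 2]
34. n0.tag = 12  [S₁.depth + S₁.tag - 21]

2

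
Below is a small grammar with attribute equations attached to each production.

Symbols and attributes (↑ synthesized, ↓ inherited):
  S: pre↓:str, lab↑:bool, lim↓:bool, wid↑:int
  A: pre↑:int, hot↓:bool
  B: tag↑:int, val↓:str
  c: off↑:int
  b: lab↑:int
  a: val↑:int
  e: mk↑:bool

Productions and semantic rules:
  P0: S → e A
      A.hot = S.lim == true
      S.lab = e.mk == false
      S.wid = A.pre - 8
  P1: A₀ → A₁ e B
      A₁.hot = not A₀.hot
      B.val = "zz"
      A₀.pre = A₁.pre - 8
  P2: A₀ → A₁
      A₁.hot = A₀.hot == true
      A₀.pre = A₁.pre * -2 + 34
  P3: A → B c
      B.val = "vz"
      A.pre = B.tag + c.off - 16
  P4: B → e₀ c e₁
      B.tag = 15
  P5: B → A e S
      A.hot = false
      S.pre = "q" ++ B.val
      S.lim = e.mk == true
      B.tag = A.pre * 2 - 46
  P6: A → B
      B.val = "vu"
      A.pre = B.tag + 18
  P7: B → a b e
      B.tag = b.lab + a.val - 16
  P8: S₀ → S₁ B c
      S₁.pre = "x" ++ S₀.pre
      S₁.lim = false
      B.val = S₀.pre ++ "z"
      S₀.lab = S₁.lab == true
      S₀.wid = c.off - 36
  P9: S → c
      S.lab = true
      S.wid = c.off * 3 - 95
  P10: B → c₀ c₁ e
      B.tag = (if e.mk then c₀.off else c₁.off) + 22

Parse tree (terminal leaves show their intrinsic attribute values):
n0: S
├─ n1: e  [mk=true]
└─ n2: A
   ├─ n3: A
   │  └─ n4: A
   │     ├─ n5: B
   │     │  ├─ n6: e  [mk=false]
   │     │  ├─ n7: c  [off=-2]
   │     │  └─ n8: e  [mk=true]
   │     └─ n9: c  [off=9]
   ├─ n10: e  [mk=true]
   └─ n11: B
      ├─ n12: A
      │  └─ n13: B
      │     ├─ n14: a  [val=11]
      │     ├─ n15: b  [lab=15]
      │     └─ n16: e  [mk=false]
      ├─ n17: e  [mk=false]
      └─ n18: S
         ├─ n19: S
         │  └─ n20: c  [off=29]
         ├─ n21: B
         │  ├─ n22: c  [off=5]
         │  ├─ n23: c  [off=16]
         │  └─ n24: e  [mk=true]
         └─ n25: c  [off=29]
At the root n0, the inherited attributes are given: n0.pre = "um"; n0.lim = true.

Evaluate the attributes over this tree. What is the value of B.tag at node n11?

10

1. n0.pre = "um"  [given at root]
2. n0.lim = true  [given at root]
3. n1.mk = true  [terminal]
4. n2.hot = true  [S.lim == true]
5. n3.hot = false  [not A₀.hot]
6. n4.hot = false  [A₀.hot == true]
7. n5.val = "vz"  ["vz"]
8. n6.mk = false  [terminal]
9. n7.off = -2  [terminal]
10. n8.mk = true  [terminal]
11. n5.tag = 15  [15]
12. n9.off = 9  [terminal]
13. n4.pre = 8  [B.tag + c.off - 16]
14. n3.pre = 18  [A₁.pre * -2 + 34]
15. n10.mk = true  [terminal]
16. n11.val = "zz"  ["zz"]
17. n12.hot = false  [false]
18. n13.val = "vu"  ["vu"]
19. n14.val = 11  [terminal]
20. n15.lab = 15  [terminal]
21. n16.mk = false  [terminal]
22. n13.tag = 10  [b.lab + a.val - 16]
23. n12.pre = 28  [B.tag + 18]
24. n17.mk = false  [terminal]
25. n18.pre = "qzz"  ["q" ++ B.val]
26. n18.lim = false  [e.mk == true]
27. n19.pre = "xqzz"  ["x" ++ S₀.pre]
28. n19.lim = false  [false]
29. n20.off = 29  [terminal]
30. n19.lab = true  [true]
31. n19.wid = -8  [c.off * 3 - 95]
32. n21.val = "qzzz"  [S₀.pre ++ "z"]
33. n22.off = 5  [terminal]
34. n23.off = 16  [terminal]
35. n24.mk = true  [terminal]
36. n21.tag = 27  [(if e.mk then c₀.off else c₁.off) + 22]
37. n25.off = 29  [terminal]
38. n18.lab = true  [S₁.lab == true]
39. n18.wid = -7  [c.off - 36]
40. n11.tag = 10  [A.pre * 2 - 46]
41. n2.pre = 10  [A₁.pre - 8]
42. n0.lab = false  [e.mk == false]
43. n0.wid = 2  [A.pre - 8]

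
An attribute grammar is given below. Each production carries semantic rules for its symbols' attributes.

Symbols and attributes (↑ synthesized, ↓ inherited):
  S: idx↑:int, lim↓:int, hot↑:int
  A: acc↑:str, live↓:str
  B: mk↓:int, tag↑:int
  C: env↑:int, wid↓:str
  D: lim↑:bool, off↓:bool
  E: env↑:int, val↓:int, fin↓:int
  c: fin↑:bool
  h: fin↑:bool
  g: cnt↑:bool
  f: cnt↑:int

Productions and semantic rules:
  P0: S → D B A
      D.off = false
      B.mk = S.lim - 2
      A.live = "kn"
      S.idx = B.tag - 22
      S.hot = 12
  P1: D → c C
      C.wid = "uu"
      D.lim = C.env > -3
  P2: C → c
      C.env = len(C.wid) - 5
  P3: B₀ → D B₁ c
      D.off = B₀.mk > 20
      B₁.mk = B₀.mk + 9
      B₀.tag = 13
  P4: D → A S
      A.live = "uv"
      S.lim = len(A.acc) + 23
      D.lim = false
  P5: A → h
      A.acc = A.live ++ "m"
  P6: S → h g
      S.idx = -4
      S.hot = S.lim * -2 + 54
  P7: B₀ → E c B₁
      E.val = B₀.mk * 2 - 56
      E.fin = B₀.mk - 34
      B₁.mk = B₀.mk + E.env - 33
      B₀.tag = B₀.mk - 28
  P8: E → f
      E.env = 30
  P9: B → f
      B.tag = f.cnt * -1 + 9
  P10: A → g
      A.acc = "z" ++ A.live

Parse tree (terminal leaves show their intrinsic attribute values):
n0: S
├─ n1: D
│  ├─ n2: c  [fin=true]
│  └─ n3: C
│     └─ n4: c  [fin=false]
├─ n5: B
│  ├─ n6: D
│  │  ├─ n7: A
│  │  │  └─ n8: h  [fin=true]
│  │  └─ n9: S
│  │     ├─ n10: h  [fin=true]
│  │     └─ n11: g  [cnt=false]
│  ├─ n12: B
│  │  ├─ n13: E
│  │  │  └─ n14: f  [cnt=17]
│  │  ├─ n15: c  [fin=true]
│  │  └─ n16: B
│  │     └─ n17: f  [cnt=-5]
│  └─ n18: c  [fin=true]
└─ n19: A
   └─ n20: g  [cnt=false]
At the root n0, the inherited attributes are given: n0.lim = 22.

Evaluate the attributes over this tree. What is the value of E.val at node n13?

2

1. n0.lim = 22  [given at root]
2. n1.off = false  [false]
3. n2.fin = true  [terminal]
4. n3.wid = "uu"  ["uu"]
5. n4.fin = false  [terminal]
6. n3.env = -3  [len(C.wid) - 5]
7. n1.lim = false  [C.env > -3]
8. n5.mk = 20  [S.lim - 2]
9. n6.off = false  [B₀.mk > 20]
10. n7.live = "uv"  ["uv"]
11. n8.fin = true  [terminal]
12. n7.acc = "uvm"  [A.live ++ "m"]
13. n9.lim = 26  [len(A.acc) + 23]
14. n10.fin = true  [terminal]
15. n11.cnt = false  [terminal]
16. n9.idx = -4  [-4]
17. n9.hot = 2  [S.lim * -2 + 54]
18. n6.lim = false  [false]
19. n12.mk = 29  [B₀.mk + 9]
20. n13.val = 2  [B₀.mk * 2 - 56]
21. n13.fin = -5  [B₀.mk - 34]
22. n14.cnt = 17  [terminal]
23. n13.env = 30  [30]
24. n15.fin = true  [terminal]
25. n16.mk = 26  [B₀.mk + E.env - 33]
26. n17.cnt = -5  [terminal]
27. n16.tag = 14  [f.cnt * -1 + 9]
28. n12.tag = 1  [B₀.mk - 28]
29. n18.fin = true  [terminal]
30. n5.tag = 13  [13]
31. n19.live = "kn"  ["kn"]
32. n20.cnt = false  [terminal]
33. n19.acc = "zkn"  ["z" ++ A.live]
34. n0.idx = -9  [B.tag - 22]
35. n0.hot = 12  [12]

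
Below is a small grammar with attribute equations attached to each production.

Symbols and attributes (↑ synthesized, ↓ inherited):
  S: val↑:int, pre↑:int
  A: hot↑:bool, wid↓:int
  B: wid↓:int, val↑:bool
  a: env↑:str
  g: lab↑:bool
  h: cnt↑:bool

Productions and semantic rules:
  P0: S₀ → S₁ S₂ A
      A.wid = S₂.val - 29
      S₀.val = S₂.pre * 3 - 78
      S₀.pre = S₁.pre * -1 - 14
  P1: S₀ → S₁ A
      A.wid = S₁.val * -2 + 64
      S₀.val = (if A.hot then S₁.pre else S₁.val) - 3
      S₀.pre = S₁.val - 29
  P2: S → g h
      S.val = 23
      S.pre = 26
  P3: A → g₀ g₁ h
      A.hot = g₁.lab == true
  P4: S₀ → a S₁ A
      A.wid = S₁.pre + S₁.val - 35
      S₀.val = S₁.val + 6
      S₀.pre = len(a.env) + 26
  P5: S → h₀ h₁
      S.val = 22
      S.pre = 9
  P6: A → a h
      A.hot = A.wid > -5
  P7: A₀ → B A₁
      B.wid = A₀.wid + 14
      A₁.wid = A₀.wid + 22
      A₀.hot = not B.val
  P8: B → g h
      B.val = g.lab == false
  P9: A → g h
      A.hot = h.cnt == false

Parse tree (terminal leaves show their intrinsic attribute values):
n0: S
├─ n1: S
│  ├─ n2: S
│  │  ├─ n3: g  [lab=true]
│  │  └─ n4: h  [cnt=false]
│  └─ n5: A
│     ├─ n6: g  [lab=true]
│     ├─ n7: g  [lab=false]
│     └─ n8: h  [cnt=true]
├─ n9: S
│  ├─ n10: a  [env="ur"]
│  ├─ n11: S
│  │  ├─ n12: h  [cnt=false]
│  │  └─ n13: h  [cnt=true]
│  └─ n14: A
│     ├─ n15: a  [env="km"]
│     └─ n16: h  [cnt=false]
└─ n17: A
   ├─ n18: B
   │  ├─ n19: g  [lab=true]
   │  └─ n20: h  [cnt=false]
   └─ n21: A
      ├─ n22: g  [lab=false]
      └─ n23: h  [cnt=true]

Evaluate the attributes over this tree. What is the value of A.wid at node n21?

1. n3.lab = true  [terminal]
2. n4.cnt = false  [terminal]
3. n2.val = 23  [23]
4. n2.pre = 26  [26]
5. n5.wid = 18  [S₁.val * -2 + 64]
6. n6.lab = true  [terminal]
7. n7.lab = false  [terminal]
8. n8.cnt = true  [terminal]
9. n5.hot = false  [g₁.lab == true]
10. n1.val = 20  [(if A.hot then S₁.pre else S₁.val) - 3]
11. n1.pre = -6  [S₁.val - 29]
12. n10.env = "ur"  [terminal]
13. n12.cnt = false  [terminal]
14. n13.cnt = true  [terminal]
15. n11.val = 22  [22]
16. n11.pre = 9  [9]
17. n14.wid = -4  [S₁.pre + S₁.val - 35]
18. n15.env = "km"  [terminal]
19. n16.cnt = false  [terminal]
20. n14.hot = true  [A.wid > -5]
21. n9.val = 28  [S₁.val + 6]
22. n9.pre = 28  [len(a.env) + 26]
23. n17.wid = -1  [S₂.val - 29]
24. n18.wid = 13  [A₀.wid + 14]
25. n19.lab = true  [terminal]
26. n20.cnt = false  [terminal]
27. n18.val = false  [g.lab == false]
28. n21.wid = 21  [A₀.wid + 22]
29. n22.lab = false  [terminal]
30. n23.cnt = true  [terminal]
31. n21.hot = false  [h.cnt == false]
32. n17.hot = true  [not B.val]
33. n0.val = 6  [S₂.pre * 3 - 78]
34. n0.pre = -8  [S₁.pre * -1 - 14]

21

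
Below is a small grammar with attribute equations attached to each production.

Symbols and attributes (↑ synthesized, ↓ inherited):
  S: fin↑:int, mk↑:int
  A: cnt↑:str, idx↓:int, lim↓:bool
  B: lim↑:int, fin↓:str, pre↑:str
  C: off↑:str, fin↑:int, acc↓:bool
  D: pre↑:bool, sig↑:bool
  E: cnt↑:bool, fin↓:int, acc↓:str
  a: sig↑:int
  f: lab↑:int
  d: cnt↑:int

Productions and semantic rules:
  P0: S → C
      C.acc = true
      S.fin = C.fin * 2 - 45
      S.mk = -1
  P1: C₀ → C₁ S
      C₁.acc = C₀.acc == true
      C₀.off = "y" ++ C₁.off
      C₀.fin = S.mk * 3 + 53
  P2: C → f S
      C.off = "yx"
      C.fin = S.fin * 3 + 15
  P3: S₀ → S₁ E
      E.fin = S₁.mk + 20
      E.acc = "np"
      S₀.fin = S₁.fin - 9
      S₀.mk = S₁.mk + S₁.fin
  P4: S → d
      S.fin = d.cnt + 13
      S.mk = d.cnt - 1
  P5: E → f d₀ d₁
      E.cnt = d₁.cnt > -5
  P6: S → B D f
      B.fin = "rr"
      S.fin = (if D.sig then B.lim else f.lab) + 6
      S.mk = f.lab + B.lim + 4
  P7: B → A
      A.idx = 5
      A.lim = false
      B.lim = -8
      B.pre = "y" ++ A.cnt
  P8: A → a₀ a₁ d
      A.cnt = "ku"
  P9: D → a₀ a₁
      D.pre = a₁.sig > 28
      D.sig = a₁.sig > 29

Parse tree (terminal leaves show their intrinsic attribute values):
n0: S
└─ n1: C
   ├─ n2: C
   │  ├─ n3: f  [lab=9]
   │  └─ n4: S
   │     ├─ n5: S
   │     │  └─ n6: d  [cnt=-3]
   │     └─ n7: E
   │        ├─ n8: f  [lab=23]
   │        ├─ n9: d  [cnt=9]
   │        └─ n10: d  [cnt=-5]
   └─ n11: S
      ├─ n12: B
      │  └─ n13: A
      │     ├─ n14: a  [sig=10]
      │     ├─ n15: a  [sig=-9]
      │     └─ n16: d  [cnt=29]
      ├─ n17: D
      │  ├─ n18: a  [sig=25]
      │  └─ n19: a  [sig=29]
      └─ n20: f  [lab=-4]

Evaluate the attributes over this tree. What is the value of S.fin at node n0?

13

1. n1.acc = true  [true]
2. n2.acc = true  [C₀.acc == true]
3. n3.lab = 9  [terminal]
4. n6.cnt = -3  [terminal]
5. n5.fin = 10  [d.cnt + 13]
6. n5.mk = -4  [d.cnt - 1]
7. n7.fin = 16  [S₁.mk + 20]
8. n7.acc = "np"  ["np"]
9. n8.lab = 23  [terminal]
10. n9.cnt = 9  [terminal]
11. n10.cnt = -5  [terminal]
12. n7.cnt = false  [d₁.cnt > -5]
13. n4.fin = 1  [S₁.fin - 9]
14. n4.mk = 6  [S₁.mk + S₁.fin]
15. n2.off = "yx"  ["yx"]
16. n2.fin = 18  [S.fin * 3 + 15]
17. n12.fin = "rr"  ["rr"]
18. n13.idx = 5  [5]
19. n13.lim = false  [false]
20. n14.sig = 10  [terminal]
21. n15.sig = -9  [terminal]
22. n16.cnt = 29  [terminal]
23. n13.cnt = "ku"  ["ku"]
24. n12.lim = -8  [-8]
25. n12.pre = "yku"  ["y" ++ A.cnt]
26. n18.sig = 25  [terminal]
27. n19.sig = 29  [terminal]
28. n17.pre = true  [a₁.sig > 28]
29. n17.sig = false  [a₁.sig > 29]
30. n20.lab = -4  [terminal]
31. n11.fin = 2  [(if D.sig then B.lim else f.lab) + 6]
32. n11.mk = -8  [f.lab + B.lim + 4]
33. n1.off = "yyx"  ["y" ++ C₁.off]
34. n1.fin = 29  [S.mk * 3 + 53]
35. n0.fin = 13  [C.fin * 2 - 45]
36. n0.mk = -1  [-1]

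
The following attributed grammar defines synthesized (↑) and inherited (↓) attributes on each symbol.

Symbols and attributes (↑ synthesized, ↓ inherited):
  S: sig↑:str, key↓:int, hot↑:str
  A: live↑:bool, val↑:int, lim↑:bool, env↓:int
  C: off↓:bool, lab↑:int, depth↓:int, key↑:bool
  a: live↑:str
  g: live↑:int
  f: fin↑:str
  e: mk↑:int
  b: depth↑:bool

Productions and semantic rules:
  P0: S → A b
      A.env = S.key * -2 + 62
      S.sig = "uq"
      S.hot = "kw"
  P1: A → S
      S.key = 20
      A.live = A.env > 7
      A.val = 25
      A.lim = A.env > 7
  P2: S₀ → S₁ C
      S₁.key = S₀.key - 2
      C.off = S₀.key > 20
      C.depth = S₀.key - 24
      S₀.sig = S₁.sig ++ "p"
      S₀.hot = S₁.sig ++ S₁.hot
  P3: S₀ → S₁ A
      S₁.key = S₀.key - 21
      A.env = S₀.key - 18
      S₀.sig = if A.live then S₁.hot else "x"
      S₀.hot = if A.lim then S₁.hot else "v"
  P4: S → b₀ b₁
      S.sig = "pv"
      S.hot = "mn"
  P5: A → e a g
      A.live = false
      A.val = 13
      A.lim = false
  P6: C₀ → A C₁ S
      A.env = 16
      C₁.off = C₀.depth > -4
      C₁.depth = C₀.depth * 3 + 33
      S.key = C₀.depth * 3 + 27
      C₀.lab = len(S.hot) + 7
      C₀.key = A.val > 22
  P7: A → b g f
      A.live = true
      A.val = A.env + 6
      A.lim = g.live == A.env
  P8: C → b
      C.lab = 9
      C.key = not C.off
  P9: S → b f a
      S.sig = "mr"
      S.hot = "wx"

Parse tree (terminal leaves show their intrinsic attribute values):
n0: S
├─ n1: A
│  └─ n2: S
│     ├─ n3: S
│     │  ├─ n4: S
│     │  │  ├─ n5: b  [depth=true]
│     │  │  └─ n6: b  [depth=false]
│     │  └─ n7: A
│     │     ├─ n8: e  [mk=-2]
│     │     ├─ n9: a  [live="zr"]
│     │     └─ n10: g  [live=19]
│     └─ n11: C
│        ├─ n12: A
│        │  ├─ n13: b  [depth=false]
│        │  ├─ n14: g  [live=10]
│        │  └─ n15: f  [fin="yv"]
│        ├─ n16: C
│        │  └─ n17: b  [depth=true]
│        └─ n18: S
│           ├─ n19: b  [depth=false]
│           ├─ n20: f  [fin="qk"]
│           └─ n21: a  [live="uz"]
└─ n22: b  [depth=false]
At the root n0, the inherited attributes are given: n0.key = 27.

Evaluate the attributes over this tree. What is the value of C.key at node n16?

1. n0.key = 27  [given at root]
2. n1.env = 8  [S.key * -2 + 62]
3. n2.key = 20  [20]
4. n3.key = 18  [S₀.key - 2]
5. n4.key = -3  [S₀.key - 21]
6. n5.depth = true  [terminal]
7. n6.depth = false  [terminal]
8. n4.sig = "pv"  ["pv"]
9. n4.hot = "mn"  ["mn"]
10. n7.env = 0  [S₀.key - 18]
11. n8.mk = -2  [terminal]
12. n9.live = "zr"  [terminal]
13. n10.live = 19  [terminal]
14. n7.live = false  [false]
15. n7.val = 13  [13]
16. n7.lim = false  [false]
17. n3.sig = "x"  [if A.live then S₁.hot else "x"]
18. n3.hot = "v"  [if A.lim then S₁.hot else "v"]
19. n11.off = false  [S₀.key > 20]
20. n11.depth = -4  [S₀.key - 24]
21. n12.env = 16  [16]
22. n13.depth = false  [terminal]
23. n14.live = 10  [terminal]
24. n15.fin = "yv"  [terminal]
25. n12.live = true  [true]
26. n12.val = 22  [A.env + 6]
27. n12.lim = false  [g.live == A.env]
28. n16.off = false  [C₀.depth > -4]
29. n16.depth = 21  [C₀.depth * 3 + 33]
30. n17.depth = true  [terminal]
31. n16.lab = 9  [9]
32. n16.key = true  [not C.off]
33. n18.key = 15  [C₀.depth * 3 + 27]
34. n19.depth = false  [terminal]
35. n20.fin = "qk"  [terminal]
36. n21.live = "uz"  [terminal]
37. n18.sig = "mr"  ["mr"]
38. n18.hot = "wx"  ["wx"]
39. n11.lab = 9  [len(S.hot) + 7]
40. n11.key = false  [A.val > 22]
41. n2.sig = "xp"  [S₁.sig ++ "p"]
42. n2.hot = "xv"  [S₁.sig ++ S₁.hot]
43. n1.live = true  [A.env > 7]
44. n1.val = 25  [25]
45. n1.lim = true  [A.env > 7]
46. n22.depth = false  [terminal]
47. n0.sig = "uq"  ["uq"]
48. n0.hot = "kw"  ["kw"]

true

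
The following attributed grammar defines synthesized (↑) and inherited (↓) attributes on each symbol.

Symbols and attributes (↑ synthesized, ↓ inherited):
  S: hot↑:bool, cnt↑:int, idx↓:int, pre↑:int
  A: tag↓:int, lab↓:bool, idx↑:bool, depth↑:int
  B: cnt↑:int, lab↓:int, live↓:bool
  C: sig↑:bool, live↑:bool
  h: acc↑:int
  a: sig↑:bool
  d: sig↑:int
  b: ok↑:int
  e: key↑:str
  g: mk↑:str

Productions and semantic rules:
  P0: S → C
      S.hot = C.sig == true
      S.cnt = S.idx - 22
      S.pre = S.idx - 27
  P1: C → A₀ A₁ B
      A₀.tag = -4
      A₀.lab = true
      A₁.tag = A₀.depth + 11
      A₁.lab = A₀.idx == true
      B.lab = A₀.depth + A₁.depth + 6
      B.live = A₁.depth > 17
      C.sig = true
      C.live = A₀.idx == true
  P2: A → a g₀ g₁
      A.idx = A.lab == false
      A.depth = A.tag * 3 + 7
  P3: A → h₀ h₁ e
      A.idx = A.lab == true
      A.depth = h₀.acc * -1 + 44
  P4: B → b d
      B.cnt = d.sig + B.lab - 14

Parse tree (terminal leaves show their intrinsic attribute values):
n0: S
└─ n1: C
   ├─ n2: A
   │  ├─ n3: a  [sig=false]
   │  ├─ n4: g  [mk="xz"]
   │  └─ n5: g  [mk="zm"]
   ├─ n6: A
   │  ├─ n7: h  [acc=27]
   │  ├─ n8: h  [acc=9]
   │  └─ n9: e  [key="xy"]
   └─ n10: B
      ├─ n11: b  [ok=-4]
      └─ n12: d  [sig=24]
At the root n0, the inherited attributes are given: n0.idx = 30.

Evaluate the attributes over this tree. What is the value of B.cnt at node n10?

1. n0.idx = 30  [given at root]
2. n2.tag = -4  [-4]
3. n2.lab = true  [true]
4. n3.sig = false  [terminal]
5. n4.mk = "xz"  [terminal]
6. n5.mk = "zm"  [terminal]
7. n2.idx = false  [A.lab == false]
8. n2.depth = -5  [A.tag * 3 + 7]
9. n6.tag = 6  [A₀.depth + 11]
10. n6.lab = false  [A₀.idx == true]
11. n7.acc = 27  [terminal]
12. n8.acc = 9  [terminal]
13. n9.key = "xy"  [terminal]
14. n6.idx = false  [A.lab == true]
15. n6.depth = 17  [h₀.acc * -1 + 44]
16. n10.lab = 18  [A₀.depth + A₁.depth + 6]
17. n10.live = false  [A₁.depth > 17]
18. n11.ok = -4  [terminal]
19. n12.sig = 24  [terminal]
20. n10.cnt = 28  [d.sig + B.lab - 14]
21. n1.sig = true  [true]
22. n1.live = false  [A₀.idx == true]
23. n0.hot = true  [C.sig == true]
24. n0.cnt = 8  [S.idx - 22]
25. n0.pre = 3  [S.idx - 27]

28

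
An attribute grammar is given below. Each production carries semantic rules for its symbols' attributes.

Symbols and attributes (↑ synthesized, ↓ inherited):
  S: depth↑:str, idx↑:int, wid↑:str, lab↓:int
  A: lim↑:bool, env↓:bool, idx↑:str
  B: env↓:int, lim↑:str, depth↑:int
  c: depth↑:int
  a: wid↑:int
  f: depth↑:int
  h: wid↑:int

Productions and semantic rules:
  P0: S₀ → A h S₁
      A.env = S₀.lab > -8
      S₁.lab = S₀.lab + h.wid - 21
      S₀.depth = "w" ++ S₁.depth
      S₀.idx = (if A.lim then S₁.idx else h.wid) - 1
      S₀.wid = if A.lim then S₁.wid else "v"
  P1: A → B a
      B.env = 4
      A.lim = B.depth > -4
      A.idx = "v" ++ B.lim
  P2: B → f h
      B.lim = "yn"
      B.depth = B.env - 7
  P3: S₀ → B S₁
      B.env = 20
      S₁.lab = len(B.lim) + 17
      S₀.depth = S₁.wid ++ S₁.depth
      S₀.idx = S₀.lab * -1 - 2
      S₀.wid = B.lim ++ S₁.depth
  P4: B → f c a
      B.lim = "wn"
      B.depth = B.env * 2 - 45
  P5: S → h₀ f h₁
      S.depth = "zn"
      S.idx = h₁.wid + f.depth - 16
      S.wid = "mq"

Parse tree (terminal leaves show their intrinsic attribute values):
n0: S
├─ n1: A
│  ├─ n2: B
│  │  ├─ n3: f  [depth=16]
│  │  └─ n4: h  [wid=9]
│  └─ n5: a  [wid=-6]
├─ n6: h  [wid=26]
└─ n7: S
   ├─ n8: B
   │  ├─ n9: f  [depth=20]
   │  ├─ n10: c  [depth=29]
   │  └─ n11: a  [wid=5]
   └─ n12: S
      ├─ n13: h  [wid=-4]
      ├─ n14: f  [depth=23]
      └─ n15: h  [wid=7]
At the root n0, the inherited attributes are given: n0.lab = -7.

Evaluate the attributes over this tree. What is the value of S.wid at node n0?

"wnzn"

1. n0.lab = -7  [given at root]
2. n1.env = true  [S₀.lab > -8]
3. n2.env = 4  [4]
4. n3.depth = 16  [terminal]
5. n4.wid = 9  [terminal]
6. n2.lim = "yn"  ["yn"]
7. n2.depth = -3  [B.env - 7]
8. n5.wid = -6  [terminal]
9. n1.lim = true  [B.depth > -4]
10. n1.idx = "vyn"  ["v" ++ B.lim]
11. n6.wid = 26  [terminal]
12. n7.lab = -2  [S₀.lab + h.wid - 21]
13. n8.env = 20  [20]
14. n9.depth = 20  [terminal]
15. n10.depth = 29  [terminal]
16. n11.wid = 5  [terminal]
17. n8.lim = "wn"  ["wn"]
18. n8.depth = -5  [B.env * 2 - 45]
19. n12.lab = 19  [len(B.lim) + 17]
20. n13.wid = -4  [terminal]
21. n14.depth = 23  [terminal]
22. n15.wid = 7  [terminal]
23. n12.depth = "zn"  ["zn"]
24. n12.idx = 14  [h₁.wid + f.depth - 16]
25. n12.wid = "mq"  ["mq"]
26. n7.depth = "mqzn"  [S₁.wid ++ S₁.depth]
27. n7.idx = 0  [S₀.lab * -1 - 2]
28. n7.wid = "wnzn"  [B.lim ++ S₁.depth]
29. n0.depth = "wmqzn"  ["w" ++ S₁.depth]
30. n0.idx = -1  [(if A.lim then S₁.idx else h.wid) - 1]
31. n0.wid = "wnzn"  [if A.lim then S₁.wid else "v"]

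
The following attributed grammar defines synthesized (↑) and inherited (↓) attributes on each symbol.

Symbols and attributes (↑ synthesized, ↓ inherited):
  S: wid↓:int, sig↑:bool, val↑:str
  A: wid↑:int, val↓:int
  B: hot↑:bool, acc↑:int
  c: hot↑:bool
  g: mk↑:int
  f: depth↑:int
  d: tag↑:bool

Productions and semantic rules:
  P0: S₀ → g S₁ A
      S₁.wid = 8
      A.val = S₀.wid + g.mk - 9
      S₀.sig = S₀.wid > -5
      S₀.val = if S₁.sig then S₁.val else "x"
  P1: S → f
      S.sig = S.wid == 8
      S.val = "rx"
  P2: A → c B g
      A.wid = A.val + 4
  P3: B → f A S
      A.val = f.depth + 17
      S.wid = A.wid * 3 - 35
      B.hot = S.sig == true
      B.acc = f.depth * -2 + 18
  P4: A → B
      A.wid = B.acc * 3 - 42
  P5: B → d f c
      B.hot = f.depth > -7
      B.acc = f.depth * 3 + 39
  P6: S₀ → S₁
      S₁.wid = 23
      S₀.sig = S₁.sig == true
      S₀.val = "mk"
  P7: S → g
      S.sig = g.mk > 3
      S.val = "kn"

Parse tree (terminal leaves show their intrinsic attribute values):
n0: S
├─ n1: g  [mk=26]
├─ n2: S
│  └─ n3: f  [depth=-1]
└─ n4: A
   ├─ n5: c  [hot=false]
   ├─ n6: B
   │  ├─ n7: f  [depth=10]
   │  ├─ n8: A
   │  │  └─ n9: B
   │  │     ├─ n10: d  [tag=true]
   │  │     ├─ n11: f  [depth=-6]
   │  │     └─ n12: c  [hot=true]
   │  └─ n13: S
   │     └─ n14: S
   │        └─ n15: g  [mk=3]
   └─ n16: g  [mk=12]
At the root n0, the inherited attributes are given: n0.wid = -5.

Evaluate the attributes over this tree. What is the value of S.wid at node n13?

28

1. n0.wid = -5  [given at root]
2. n1.mk = 26  [terminal]
3. n2.wid = 8  [8]
4. n3.depth = -1  [terminal]
5. n2.sig = true  [S.wid == 8]
6. n2.val = "rx"  ["rx"]
7. n4.val = 12  [S₀.wid + g.mk - 9]
8. n5.hot = false  [terminal]
9. n7.depth = 10  [terminal]
10. n8.val = 27  [f.depth + 17]
11. n10.tag = true  [terminal]
12. n11.depth = -6  [terminal]
13. n12.hot = true  [terminal]
14. n9.hot = true  [f.depth > -7]
15. n9.acc = 21  [f.depth * 3 + 39]
16. n8.wid = 21  [B.acc * 3 - 42]
17. n13.wid = 28  [A.wid * 3 - 35]
18. n14.wid = 23  [23]
19. n15.mk = 3  [terminal]
20. n14.sig = false  [g.mk > 3]
21. n14.val = "kn"  ["kn"]
22. n13.sig = false  [S₁.sig == true]
23. n13.val = "mk"  ["mk"]
24. n6.hot = false  [S.sig == true]
25. n6.acc = -2  [f.depth * -2 + 18]
26. n16.mk = 12  [terminal]
27. n4.wid = 16  [A.val + 4]
28. n0.sig = false  [S₀.wid > -5]
29. n0.val = "rx"  [if S₁.sig then S₁.val else "x"]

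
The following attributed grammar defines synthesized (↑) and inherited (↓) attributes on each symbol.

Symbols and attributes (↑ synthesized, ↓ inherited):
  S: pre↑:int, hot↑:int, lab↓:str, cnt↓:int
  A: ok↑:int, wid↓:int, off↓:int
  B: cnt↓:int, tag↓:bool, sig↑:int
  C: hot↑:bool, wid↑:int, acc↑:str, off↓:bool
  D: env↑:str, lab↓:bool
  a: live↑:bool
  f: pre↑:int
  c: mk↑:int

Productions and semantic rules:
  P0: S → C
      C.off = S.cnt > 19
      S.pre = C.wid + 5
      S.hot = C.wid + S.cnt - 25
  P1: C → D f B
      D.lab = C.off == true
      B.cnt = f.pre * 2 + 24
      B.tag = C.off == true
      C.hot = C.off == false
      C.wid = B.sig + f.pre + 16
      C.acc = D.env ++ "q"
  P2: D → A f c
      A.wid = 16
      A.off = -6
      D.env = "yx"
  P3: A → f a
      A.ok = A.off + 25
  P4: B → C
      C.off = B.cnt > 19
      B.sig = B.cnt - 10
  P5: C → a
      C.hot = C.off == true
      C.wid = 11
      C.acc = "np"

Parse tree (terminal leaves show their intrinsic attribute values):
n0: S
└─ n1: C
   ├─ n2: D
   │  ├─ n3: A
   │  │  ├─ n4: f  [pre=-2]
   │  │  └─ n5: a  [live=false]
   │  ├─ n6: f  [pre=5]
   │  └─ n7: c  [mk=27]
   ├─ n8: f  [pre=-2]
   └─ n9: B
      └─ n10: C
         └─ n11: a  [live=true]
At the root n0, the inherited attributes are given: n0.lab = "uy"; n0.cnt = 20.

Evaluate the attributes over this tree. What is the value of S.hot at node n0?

19

1. n0.lab = "uy"  [given at root]
2. n0.cnt = 20  [given at root]
3. n1.off = true  [S.cnt > 19]
4. n2.lab = true  [C.off == true]
5. n3.wid = 16  [16]
6. n3.off = -6  [-6]
7. n4.pre = -2  [terminal]
8. n5.live = false  [terminal]
9. n3.ok = 19  [A.off + 25]
10. n6.pre = 5  [terminal]
11. n7.mk = 27  [terminal]
12. n2.env = "yx"  ["yx"]
13. n8.pre = -2  [terminal]
14. n9.cnt = 20  [f.pre * 2 + 24]
15. n9.tag = true  [C.off == true]
16. n10.off = true  [B.cnt > 19]
17. n11.live = true  [terminal]
18. n10.hot = true  [C.off == true]
19. n10.wid = 11  [11]
20. n10.acc = "np"  ["np"]
21. n9.sig = 10  [B.cnt - 10]
22. n1.hot = false  [C.off == false]
23. n1.wid = 24  [B.sig + f.pre + 16]
24. n1.acc = "yxq"  [D.env ++ "q"]
25. n0.pre = 29  [C.wid + 5]
26. n0.hot = 19  [C.wid + S.cnt - 25]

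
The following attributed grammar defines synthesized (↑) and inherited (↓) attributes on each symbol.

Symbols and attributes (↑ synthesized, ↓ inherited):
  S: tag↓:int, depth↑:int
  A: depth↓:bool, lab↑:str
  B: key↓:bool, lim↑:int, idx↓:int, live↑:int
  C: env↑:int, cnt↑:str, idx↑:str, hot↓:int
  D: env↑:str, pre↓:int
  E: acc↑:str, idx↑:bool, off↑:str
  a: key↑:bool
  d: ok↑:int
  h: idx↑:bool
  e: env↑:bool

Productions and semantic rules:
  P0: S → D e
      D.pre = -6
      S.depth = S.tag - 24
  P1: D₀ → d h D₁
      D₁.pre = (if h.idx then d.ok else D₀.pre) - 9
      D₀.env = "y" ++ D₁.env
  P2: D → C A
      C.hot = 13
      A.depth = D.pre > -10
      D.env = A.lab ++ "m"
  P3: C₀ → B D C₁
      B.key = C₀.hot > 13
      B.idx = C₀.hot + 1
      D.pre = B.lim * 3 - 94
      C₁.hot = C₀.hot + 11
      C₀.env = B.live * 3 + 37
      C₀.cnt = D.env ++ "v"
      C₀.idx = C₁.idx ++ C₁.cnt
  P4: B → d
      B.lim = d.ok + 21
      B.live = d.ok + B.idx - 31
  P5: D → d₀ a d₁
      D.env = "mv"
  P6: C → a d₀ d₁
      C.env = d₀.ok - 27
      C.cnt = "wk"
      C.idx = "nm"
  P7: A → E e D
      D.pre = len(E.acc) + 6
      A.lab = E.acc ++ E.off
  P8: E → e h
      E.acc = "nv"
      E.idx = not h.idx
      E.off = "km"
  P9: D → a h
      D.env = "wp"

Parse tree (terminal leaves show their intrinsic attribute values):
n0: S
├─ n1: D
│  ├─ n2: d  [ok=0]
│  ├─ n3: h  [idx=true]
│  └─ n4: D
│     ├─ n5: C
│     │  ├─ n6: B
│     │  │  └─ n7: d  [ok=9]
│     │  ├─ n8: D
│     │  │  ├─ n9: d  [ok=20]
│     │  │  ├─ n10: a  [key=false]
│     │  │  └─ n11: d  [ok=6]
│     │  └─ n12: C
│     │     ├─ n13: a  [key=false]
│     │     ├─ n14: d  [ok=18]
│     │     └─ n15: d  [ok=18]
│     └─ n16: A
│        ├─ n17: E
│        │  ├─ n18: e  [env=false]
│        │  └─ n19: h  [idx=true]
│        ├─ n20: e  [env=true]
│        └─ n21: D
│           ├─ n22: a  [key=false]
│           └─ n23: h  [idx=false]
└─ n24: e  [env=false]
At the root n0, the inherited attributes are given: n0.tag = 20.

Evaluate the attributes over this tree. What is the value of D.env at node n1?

"ynvkmm"

1. n0.tag = 20  [given at root]
2. n1.pre = -6  [-6]
3. n2.ok = 0  [terminal]
4. n3.idx = true  [terminal]
5. n4.pre = -9  [(if h.idx then d.ok else D₀.pre) - 9]
6. n5.hot = 13  [13]
7. n6.key = false  [C₀.hot > 13]
8. n6.idx = 14  [C₀.hot + 1]
9. n7.ok = 9  [terminal]
10. n6.lim = 30  [d.ok + 21]
11. n6.live = -8  [d.ok + B.idx - 31]
12. n8.pre = -4  [B.lim * 3 - 94]
13. n9.ok = 20  [terminal]
14. n10.key = false  [terminal]
15. n11.ok = 6  [terminal]
16. n8.env = "mv"  ["mv"]
17. n12.hot = 24  [C₀.hot + 11]
18. n13.key = false  [terminal]
19. n14.ok = 18  [terminal]
20. n15.ok = 18  [terminal]
21. n12.env = -9  [d₀.ok - 27]
22. n12.cnt = "wk"  ["wk"]
23. n12.idx = "nm"  ["nm"]
24. n5.env = 13  [B.live * 3 + 37]
25. n5.cnt = "mvv"  [D.env ++ "v"]
26. n5.idx = "nmwk"  [C₁.idx ++ C₁.cnt]
27. n16.depth = true  [D.pre > -10]
28. n18.env = false  [terminal]
29. n19.idx = true  [terminal]
30. n17.acc = "nv"  ["nv"]
31. n17.idx = false  [not h.idx]
32. n17.off = "km"  ["km"]
33. n20.env = true  [terminal]
34. n21.pre = 8  [len(E.acc) + 6]
35. n22.key = false  [terminal]
36. n23.idx = false  [terminal]
37. n21.env = "wp"  ["wp"]
38. n16.lab = "nvkm"  [E.acc ++ E.off]
39. n4.env = "nvkmm"  [A.lab ++ "m"]
40. n1.env = "ynvkmm"  ["y" ++ D₁.env]
41. n24.env = false  [terminal]
42. n0.depth = -4  [S.tag - 24]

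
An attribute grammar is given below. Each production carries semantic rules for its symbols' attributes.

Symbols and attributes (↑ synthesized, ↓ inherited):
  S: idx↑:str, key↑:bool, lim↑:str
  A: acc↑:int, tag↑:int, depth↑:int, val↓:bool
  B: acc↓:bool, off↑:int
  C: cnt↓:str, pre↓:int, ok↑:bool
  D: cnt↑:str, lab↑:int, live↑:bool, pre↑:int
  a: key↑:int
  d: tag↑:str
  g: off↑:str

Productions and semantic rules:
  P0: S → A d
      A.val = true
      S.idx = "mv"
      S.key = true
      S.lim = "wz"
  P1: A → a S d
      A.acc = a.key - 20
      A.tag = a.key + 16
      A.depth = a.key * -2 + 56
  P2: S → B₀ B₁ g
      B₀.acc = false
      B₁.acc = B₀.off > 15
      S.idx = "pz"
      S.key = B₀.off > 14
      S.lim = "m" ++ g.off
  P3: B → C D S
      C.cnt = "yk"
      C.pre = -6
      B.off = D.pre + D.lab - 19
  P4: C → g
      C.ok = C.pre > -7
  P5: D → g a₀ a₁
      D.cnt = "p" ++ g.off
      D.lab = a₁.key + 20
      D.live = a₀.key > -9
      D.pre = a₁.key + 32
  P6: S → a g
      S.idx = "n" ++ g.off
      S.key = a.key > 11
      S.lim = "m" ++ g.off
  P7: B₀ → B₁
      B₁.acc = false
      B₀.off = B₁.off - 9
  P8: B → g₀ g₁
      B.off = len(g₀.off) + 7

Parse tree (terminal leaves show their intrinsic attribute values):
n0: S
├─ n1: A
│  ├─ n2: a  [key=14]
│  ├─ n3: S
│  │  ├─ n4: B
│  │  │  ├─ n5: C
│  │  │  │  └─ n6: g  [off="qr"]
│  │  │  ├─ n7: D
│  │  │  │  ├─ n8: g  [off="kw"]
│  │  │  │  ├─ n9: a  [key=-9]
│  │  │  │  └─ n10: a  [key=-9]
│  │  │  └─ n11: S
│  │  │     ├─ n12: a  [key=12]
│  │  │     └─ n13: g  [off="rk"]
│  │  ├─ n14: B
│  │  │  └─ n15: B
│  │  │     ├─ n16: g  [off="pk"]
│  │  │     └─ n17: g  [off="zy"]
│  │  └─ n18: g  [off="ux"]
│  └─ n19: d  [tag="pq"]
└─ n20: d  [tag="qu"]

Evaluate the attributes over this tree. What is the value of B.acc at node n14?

false

1. n1.val = true  [true]
2. n2.key = 14  [terminal]
3. n4.acc = false  [false]
4. n5.cnt = "yk"  ["yk"]
5. n5.pre = -6  [-6]
6. n6.off = "qr"  [terminal]
7. n5.ok = true  [C.pre > -7]
8. n8.off = "kw"  [terminal]
9. n9.key = -9  [terminal]
10. n10.key = -9  [terminal]
11. n7.cnt = "pkw"  ["p" ++ g.off]
12. n7.lab = 11  [a₁.key + 20]
13. n7.live = false  [a₀.key > -9]
14. n7.pre = 23  [a₁.key + 32]
15. n12.key = 12  [terminal]
16. n13.off = "rk"  [terminal]
17. n11.idx = "nrk"  ["n" ++ g.off]
18. n11.key = true  [a.key > 11]
19. n11.lim = "mrk"  ["m" ++ g.off]
20. n4.off = 15  [D.pre + D.lab - 19]
21. n14.acc = false  [B₀.off > 15]
22. n15.acc = false  [false]
23. n16.off = "pk"  [terminal]
24. n17.off = "zy"  [terminal]
25. n15.off = 9  [len(g₀.off) + 7]
26. n14.off = 0  [B₁.off - 9]
27. n18.off = "ux"  [terminal]
28. n3.idx = "pz"  ["pz"]
29. n3.key = true  [B₀.off > 14]
30. n3.lim = "mux"  ["m" ++ g.off]
31. n19.tag = "pq"  [terminal]
32. n1.acc = -6  [a.key - 20]
33. n1.tag = 30  [a.key + 16]
34. n1.depth = 28  [a.key * -2 + 56]
35. n20.tag = "qu"  [terminal]
36. n0.idx = "mv"  ["mv"]
37. n0.key = true  [true]
38. n0.lim = "wz"  ["wz"]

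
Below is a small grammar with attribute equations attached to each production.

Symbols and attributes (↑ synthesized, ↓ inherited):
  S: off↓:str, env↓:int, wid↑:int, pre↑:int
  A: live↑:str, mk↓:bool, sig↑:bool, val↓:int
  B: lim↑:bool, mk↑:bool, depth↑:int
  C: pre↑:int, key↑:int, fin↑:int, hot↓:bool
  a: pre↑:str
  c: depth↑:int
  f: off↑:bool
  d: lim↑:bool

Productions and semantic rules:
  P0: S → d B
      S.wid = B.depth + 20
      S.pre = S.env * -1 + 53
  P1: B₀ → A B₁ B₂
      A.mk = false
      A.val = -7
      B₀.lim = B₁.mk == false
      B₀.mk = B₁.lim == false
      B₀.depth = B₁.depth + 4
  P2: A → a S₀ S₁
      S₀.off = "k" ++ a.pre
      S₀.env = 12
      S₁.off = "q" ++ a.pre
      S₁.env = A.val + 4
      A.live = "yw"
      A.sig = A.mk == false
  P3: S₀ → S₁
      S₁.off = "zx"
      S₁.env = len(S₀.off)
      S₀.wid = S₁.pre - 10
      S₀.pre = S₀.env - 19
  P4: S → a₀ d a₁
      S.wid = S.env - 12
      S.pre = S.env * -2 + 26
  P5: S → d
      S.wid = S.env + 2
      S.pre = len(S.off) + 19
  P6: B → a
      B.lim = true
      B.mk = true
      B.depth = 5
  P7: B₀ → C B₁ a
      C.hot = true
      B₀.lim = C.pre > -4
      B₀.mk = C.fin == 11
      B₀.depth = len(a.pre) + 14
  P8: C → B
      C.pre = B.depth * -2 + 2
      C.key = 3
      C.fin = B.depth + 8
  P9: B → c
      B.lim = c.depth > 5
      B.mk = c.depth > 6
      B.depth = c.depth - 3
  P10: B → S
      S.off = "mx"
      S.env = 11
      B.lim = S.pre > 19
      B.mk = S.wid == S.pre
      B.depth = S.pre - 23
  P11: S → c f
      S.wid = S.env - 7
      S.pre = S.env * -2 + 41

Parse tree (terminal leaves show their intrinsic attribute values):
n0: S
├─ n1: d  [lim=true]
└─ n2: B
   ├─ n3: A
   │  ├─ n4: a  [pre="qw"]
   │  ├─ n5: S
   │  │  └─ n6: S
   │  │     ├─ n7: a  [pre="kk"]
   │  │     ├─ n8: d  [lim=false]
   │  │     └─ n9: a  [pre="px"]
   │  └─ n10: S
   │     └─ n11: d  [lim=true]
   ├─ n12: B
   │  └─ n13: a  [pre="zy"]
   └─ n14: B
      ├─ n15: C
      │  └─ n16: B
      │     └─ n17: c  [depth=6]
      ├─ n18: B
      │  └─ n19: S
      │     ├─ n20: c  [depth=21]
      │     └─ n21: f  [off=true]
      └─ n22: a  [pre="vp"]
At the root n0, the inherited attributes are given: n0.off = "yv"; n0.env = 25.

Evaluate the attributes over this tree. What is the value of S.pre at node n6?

20

1. n0.off = "yv"  [given at root]
2. n0.env = 25  [given at root]
3. n1.lim = true  [terminal]
4. n3.mk = false  [false]
5. n3.val = -7  [-7]
6. n4.pre = "qw"  [terminal]
7. n5.off = "kqw"  ["k" ++ a.pre]
8. n5.env = 12  [12]
9. n6.off = "zx"  ["zx"]
10. n6.env = 3  [len(S₀.off)]
11. n7.pre = "kk"  [terminal]
12. n8.lim = false  [terminal]
13. n9.pre = "px"  [terminal]
14. n6.wid = -9  [S.env - 12]
15. n6.pre = 20  [S.env * -2 + 26]
16. n5.wid = 10  [S₁.pre - 10]
17. n5.pre = -7  [S₀.env - 19]
18. n10.off = "qqw"  ["q" ++ a.pre]
19. n10.env = -3  [A.val + 4]
20. n11.lim = true  [terminal]
21. n10.wid = -1  [S.env + 2]
22. n10.pre = 22  [len(S.off) + 19]
23. n3.live = "yw"  ["yw"]
24. n3.sig = true  [A.mk == false]
25. n13.pre = "zy"  [terminal]
26. n12.lim = true  [true]
27. n12.mk = true  [true]
28. n12.depth = 5  [5]
29. n15.hot = true  [true]
30. n17.depth = 6  [terminal]
31. n16.lim = true  [c.depth > 5]
32. n16.mk = false  [c.depth > 6]
33. n16.depth = 3  [c.depth - 3]
34. n15.pre = -4  [B.depth * -2 + 2]
35. n15.key = 3  [3]
36. n15.fin = 11  [B.depth + 8]
37. n19.off = "mx"  ["mx"]
38. n19.env = 11  [11]
39. n20.depth = 21  [terminal]
40. n21.off = true  [terminal]
41. n19.wid = 4  [S.env - 7]
42. n19.pre = 19  [S.env * -2 + 41]
43. n18.lim = false  [S.pre > 19]
44. n18.mk = false  [S.wid == S.pre]
45. n18.depth = -4  [S.pre - 23]
46. n22.pre = "vp"  [terminal]
47. n14.lim = false  [C.pre > -4]
48. n14.mk = true  [C.fin == 11]
49. n14.depth = 16  [len(a.pre) + 14]
50. n2.lim = false  [B₁.mk == false]
51. n2.mk = false  [B₁.lim == false]
52. n2.depth = 9  [B₁.depth + 4]
53. n0.wid = 29  [B.depth + 20]
54. n0.pre = 28  [S.env * -1 + 53]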